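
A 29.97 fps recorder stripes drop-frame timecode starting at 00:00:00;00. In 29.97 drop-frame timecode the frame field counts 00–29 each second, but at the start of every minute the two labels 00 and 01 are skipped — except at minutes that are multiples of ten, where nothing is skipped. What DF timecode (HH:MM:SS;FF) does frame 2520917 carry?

23:21:54;19

Each 10-minute DF block holds 10 × 60 × 30 − 9 × 2 = 17982 frames. 2520917 ÷ 17982 → 140 full blocks, remainder 3437.
Within the partial block the first minute is 1800 frames and each further minute 1798, so 1 further minute boundary passed. Total skipped labels = 18 × 140 + 2 × 1 = 2522.
Non-drop label index = 2520917 + 2522 = 2523439; at 30 labels/s that is 23:21:54:19, i.e. DF 23:21:54;19.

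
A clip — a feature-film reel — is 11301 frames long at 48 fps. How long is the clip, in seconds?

Running time = 11301 / (48) = 235.4375 s.

235.4375 seconds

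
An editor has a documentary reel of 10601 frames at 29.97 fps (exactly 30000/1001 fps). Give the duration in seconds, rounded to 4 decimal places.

Running time = 10601 × 1001/30000 = 10611601/30000 s ≈ 353.7200 s.

353.7200 seconds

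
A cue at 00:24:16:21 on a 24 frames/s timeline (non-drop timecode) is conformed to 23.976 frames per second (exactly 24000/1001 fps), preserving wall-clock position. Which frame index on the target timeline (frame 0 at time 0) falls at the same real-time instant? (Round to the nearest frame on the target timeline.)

frame 34930

Source frame index: (0×3600 + 24×60 + 16) × 24 + 21 = 34965.
Real time: 34965 / (24) = 11655/8 s.
Target frame: (11655/8) × (24000/1001) = 4995000/143 ≈ 34930.070 → 34930.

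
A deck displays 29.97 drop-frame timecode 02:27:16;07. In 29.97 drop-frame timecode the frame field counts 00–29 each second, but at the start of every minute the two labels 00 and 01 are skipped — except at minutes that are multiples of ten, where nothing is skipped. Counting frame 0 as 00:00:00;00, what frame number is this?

264821

Complete 10-minute blocks: 14, each 17982 frames → 251748.
Remaining 7 whole minutes in the current block: 1800 + 6 × 1798 = 12588 frames.
Within the current minute: 16 × 30 + 7 − 2 = 485 (labels ;00/;01 skipped at this minute). Total = 251748 + 12588 + 485 = 264821.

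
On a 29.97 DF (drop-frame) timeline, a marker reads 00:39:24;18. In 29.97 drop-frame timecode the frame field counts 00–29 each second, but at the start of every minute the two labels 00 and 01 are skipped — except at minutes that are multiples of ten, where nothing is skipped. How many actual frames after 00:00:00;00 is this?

Complete 10-minute blocks: 3, each 17982 frames → 53946.
Remaining 9 whole minutes in the current block: 1800 + 8 × 1798 = 16184 frames.
Within the current minute: 24 × 30 + 18 − 2 = 736 (labels ;00/;01 skipped at this minute). Total = 53946 + 16184 + 736 = 70866.

70866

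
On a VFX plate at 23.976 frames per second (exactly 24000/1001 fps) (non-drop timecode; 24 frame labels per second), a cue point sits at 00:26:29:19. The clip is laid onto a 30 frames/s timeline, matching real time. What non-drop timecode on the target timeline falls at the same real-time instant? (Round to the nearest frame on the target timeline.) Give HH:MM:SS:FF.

00:26:31:11

Source frame index: (0×3600 + 26×60 + 29) × 24 + 19 = 38155.
Real time: 38155 / (24000/1001) = 7638631/4800 s.
Target frame: (7638631/4800) × (30) = 7638631/160 ≈ 47741.444 → 47741.
At 30 labels/s: frame 47741 → 00:26:31:11.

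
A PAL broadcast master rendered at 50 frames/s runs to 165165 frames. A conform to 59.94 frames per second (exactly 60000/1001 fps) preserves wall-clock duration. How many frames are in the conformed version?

Target frames = source frames × (target rate / source rate) = 165165 × (60000/1001)/(50) = 165165 × 1200/1001 = 198000.

198000 frames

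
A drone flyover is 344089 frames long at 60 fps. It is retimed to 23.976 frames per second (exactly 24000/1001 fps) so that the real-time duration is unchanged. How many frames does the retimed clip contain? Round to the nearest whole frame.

Frames at target rate = 344089 × (24000/1001) / (60) = 137635600/1001 ≈ 137498.102.
Nearest whole frame: 137498.

137498 frames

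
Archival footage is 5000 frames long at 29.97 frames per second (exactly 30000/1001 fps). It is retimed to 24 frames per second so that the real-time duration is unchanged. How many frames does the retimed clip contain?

4004 frames

Target frames = source frames × (target rate / source rate) = 5000 × (24)/(30000/1001) = 5000 × 1001/1250 = 4004.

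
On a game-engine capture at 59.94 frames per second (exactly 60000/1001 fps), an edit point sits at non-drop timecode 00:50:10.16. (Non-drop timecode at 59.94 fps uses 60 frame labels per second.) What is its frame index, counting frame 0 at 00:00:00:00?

180616

Total seconds to the label: (0 × 3600 + 50 × 60 + 10) = 3010.
Frame index = 3010 × 60 + 16 = 180616.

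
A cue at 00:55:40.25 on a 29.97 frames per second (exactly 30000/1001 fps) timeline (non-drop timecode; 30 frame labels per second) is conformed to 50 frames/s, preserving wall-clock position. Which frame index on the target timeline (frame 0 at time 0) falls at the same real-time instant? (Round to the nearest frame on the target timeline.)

Source frame index: (0×3600 + 55×60 + 40) × 30 + 25 = 100225.
Real time: 100225 / (30000/1001) = 4013009/1200 s.
Target frame: (4013009/1200) × (50) = 4013009/24 ≈ 167208.708 → 167209.

frame 167209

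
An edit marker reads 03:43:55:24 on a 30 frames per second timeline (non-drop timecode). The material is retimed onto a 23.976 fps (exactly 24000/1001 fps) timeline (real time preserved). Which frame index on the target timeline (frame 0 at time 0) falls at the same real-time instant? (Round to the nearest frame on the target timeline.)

frame 322137

Source frame index: (3×3600 + 43×60 + 55) × 30 + 24 = 403074.
Real time: 403074 / (30) = 67179/5 s.
Target frame: (67179/5) × (24000/1001) = 46065600/143 ≈ 322137.063 → 322137.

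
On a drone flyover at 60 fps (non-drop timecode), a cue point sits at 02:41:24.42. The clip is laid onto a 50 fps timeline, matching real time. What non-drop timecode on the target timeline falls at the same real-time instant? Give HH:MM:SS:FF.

Source frame index: (2×3600 + 41×60 + 24) × 60 + 42 = 581082.
Real time: 581082 / (60) = 96847/10 s.
Target frame: (96847/10) × (50) = 484235.
At 50 labels/s: frame 484235 → 02:41:24:35.

02:41:24:35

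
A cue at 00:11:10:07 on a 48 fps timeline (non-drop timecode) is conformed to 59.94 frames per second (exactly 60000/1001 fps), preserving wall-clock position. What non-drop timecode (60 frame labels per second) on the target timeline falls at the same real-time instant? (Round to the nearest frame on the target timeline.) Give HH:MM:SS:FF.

00:11:09:29

Source frame index: (0×3600 + 11×60 + 10) × 48 + 7 = 32167.
Real time: 32167 / (48) = 32167/48 s.
Target frame: (32167/48) × (60000/1001) = 40208750/1001 ≈ 40168.581 → 40169.
At 60 labels/s: frame 40169 → 00:11:09:29.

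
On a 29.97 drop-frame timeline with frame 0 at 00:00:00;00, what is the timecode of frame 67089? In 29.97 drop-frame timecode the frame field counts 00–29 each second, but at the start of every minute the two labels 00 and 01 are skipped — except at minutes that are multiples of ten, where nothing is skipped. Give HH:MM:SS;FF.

00:37:18;17

Each 10-minute DF block holds 10 × 60 × 30 − 9 × 2 = 17982 frames. 67089 ÷ 17982 → 3 full blocks, remainder 13143.
Within the partial block the first minute is 1800 frames and each further minute 1798, so 7 further minute boundaries passed. Total skipped labels = 18 × 3 + 2 × 7 = 68.
Non-drop label index = 67089 + 68 = 67157; at 30 labels/s that is 00:37:18:17, i.e. DF 00:37:18;17.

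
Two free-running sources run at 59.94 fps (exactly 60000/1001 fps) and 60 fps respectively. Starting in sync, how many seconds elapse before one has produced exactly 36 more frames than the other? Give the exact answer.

The gap grows by |60 − 60000/1001| = 60/1001 frames per second.
Time for a 36-frame gap: 36 ÷ (60/1001) = 600.6 s.

600.6 seconds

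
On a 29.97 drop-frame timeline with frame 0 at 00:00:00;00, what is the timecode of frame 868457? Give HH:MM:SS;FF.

Each 10-minute DF block holds 10 × 60 × 30 − 9 × 2 = 17982 frames. 868457 ÷ 17982 → 48 full blocks, remainder 5321.
Within the partial block the first minute is 1800 frames and each further minute 1798, so 2 further minute boundaries passed. Total skipped labels = 18 × 48 + 2 × 2 = 868.
Non-drop label index = 868457 + 868 = 869325; at 30 labels/s that is 08:02:57:15, i.e. DF 08:02:57;15.

08:02:57;15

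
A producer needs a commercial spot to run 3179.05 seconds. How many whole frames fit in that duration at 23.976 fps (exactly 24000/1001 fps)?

Frames = 3179.05 × 24000/1001 = 10899600/143 ≈ 76220.9790.
Complete frames: 76220.

76220 frames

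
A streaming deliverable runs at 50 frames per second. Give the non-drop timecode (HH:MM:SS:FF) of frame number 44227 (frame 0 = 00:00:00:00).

44227 ÷ 50 = 884 full seconds, remainder 27 frames.
884 s = 0 h 14 min 44 s.
Timecode: 00:14:44:27.

00:14:44:27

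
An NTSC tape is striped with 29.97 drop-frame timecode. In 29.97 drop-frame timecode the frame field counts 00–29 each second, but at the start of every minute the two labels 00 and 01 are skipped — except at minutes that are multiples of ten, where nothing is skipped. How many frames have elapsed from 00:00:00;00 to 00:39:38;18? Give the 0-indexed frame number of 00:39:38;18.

71286

As if non-drop at 30 labels/s: (0 × 3600 + 39 × 60 + 38) × 30 + 18 = 71358.
Minute boundaries passed: 39; those not divisible by 10: 39 − 3 = 36; dropped labels = 2 × 36 = 72.
Actual frame index = 71358 − 72 = 71286.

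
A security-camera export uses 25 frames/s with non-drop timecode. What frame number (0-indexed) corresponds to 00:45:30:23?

Total seconds to the label: (0 × 3600 + 45 × 60 + 30) = 2730.
Frame index = 2730 × 25 + 23 = 68273.

frame 68273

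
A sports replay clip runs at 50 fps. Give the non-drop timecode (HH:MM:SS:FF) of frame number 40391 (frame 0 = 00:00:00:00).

40391 ÷ 50 = 807 full seconds, remainder 41 frames.
807 s = 0 h 13 min 27 s.
Timecode: 00:13:27:41.

00:13:27:41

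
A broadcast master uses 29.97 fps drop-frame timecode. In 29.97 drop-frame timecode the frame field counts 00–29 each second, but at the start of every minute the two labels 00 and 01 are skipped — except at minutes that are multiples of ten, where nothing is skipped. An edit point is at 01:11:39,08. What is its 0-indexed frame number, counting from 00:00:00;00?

128850

Complete 10-minute blocks: 7, each 17982 frames → 125874.
Remaining 1 whole minute in the current block: 1800 + 0 × 1798 = 1800 frames.
Within the current minute: 39 × 30 + 8 − 2 = 1176 (labels ;00/;01 skipped at this minute). Total = 125874 + 1800 + 1176 = 128850.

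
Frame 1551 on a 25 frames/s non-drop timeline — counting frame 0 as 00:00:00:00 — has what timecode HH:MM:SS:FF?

1551 ÷ 25 = 62 full seconds, remainder 1 frame.
62 s = 0 h 1 min 2 s.
Timecode: 00:01:02:01.

00:01:02:01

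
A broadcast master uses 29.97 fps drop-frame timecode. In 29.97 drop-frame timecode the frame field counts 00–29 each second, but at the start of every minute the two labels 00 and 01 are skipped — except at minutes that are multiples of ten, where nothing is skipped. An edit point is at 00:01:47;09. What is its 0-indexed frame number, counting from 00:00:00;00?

3217

Complete 10-minute blocks: 0, each 17982 frames → 0.
Remaining 1 whole minute in the current block: 1800 + 0 × 1798 = 1800 frames.
Within the current minute: 47 × 30 + 9 − 2 = 1417 (labels ;00/;01 skipped at this minute). Total = 0 + 1800 + 1417 = 3217.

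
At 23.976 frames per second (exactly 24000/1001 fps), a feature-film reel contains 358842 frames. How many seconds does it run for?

14966.70175 seconds

Running time = 358842 / (24000/1001) = 14966.70175 s.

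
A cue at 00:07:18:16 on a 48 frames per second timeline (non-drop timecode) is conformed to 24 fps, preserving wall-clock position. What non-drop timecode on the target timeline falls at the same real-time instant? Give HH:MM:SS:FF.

00:07:18:08

Source frame index: (0×3600 + 7×60 + 18) × 48 + 16 = 21040.
Real time: 21040 / (48) = 1315/3 s.
Target frame: (1315/3) × (24) = 10520.
At 24 labels/s: frame 10520 → 00:07:18:08.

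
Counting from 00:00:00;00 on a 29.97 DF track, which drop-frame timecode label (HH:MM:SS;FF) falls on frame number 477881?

Ten DF minutes hold 17982 frames, so frame 477881 lies in block 26 (frames 467532–485513) with 10349 frames into that block.
The block's first minute is 1800 frames and the rest 1798 each; 10349 frames reaches minute 5, so 26 × 18 + 5 × 2 = 478 labels have been skipped so far.
Adding those back, label number 477881 + 478 = 478359 at 30 labels/s is 15945 s + 9 f = 4 h 25 min 45 s frame 9, i.e. 04:25:45;09.

04:25:45;09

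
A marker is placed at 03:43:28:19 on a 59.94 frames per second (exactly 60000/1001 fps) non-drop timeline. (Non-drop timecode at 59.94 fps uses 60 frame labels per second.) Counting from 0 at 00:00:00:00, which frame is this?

804499

Total seconds to the label: (3 × 3600 + 43 × 60 + 28) = 13408.
Frame index = 13408 × 60 + 19 = 804499.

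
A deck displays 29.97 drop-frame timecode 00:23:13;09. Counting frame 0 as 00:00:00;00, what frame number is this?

41757

Complete 10-minute blocks: 2, each 17982 frames → 35964.
Remaining 3 whole minutes in the current block: 1800 + 2 × 1798 = 5396 frames.
Within the current minute: 13 × 30 + 9 − 2 = 397 (labels ;00/;01 skipped at this minute). Total = 35964 + 5396 + 397 = 41757.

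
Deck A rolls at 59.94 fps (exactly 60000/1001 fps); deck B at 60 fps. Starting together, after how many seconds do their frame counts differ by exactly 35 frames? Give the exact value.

7007/12 seconds

The gap grows by |60 − 60000/1001| = 60/1001 frames per second.
Time for a 35-frame gap: 35 ÷ (60/1001) = 7007/12 s.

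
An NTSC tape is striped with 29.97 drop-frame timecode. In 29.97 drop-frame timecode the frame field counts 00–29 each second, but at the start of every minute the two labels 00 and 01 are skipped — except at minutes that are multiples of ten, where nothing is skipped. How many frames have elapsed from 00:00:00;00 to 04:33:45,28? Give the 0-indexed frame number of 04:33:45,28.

492286

Complete 10-minute blocks: 27, each 17982 frames → 485514.
Remaining 3 whole minutes in the current block: 1800 + 2 × 1798 = 5396 frames.
Within the current minute: 45 × 30 + 28 − 2 = 1376 (labels ;00/;01 skipped at this minute). Total = 485514 + 5396 + 1376 = 492286.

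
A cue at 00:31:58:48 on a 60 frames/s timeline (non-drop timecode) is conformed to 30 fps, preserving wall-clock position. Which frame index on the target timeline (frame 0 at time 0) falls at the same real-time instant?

Source frame index: (0×3600 + 31×60 + 58) × 60 + 48 = 115128.
Real time: 115128 / (60) = 9594/5 s.
Target frame: (9594/5) × (30) = 57564.

frame 57564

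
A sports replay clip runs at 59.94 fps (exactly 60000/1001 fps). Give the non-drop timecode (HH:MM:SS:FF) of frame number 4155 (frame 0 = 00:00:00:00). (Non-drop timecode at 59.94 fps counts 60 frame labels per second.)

4155 ÷ 60 = 69 full seconds, remainder 15 frames.
69 s = 0 h 1 min 9 s.
Timecode: 00:01:09:15.

00:01:09:15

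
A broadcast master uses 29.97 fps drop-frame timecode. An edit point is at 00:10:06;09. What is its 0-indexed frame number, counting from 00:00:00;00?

Complete 10-minute blocks: 1, each 17982 frames → 17982.
Remaining 0 whole minutes in the current block: 0 frames.
Within the current minute: 6 × 30 + 9 = 189. Total = 17982 + 0 + 189 = 18171.

18171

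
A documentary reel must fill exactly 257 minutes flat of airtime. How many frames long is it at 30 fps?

462600 frames

257 min = 15420 s.
Frames = 15420 × 30 = 462600.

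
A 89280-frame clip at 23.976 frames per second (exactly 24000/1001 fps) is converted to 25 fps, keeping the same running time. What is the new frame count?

93093 frames

Target frames = source frames × (target rate / source rate) = 89280 × (25)/(24000/1001) = 89280 × 1001/960 = 93093.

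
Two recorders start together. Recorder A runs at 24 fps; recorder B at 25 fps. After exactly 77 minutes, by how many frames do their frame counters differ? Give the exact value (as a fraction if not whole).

77 min = 4620 s.
A emits 24 × 4620 = 110880 frames; B emits 25 × 4620 = 115500.
Difference = 4620 frames; B is ahead of A.

4620 frames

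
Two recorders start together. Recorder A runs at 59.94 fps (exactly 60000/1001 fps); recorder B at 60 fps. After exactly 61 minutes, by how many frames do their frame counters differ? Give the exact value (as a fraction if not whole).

61 min = 3660 s.
A emits 60000/1001 × 3660 = 219600000/1001 frames; B emits 60 × 3660 = 219600.
Difference = 219600/1001 frames (≈ 219.3806); B is ahead of A.

219600/1001 frames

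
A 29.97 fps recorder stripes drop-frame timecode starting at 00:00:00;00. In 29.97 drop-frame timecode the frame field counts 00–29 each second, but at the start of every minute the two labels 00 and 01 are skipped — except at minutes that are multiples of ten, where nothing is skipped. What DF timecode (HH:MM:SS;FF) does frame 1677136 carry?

Each 10-minute DF block holds 10 × 60 × 30 − 9 × 2 = 17982 frames. 1677136 ÷ 17982 → 93 full blocks, remainder 4810.
Within the partial block the first minute is 1800 frames and each further minute 1798, so 2 further minute boundaries passed. Total skipped labels = 18 × 93 + 2 × 2 = 1678.
Non-drop label index = 1677136 + 1678 = 1678814; at 30 labels/s that is 15:32:40:14, i.e. DF 15:32:40;14.

15:32:40;14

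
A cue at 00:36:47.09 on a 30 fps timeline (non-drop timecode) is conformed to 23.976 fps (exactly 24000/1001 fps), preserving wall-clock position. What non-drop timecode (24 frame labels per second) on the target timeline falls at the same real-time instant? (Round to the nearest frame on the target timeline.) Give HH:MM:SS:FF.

00:36:45:02

Source frame index: (0×3600 + 36×60 + 47) × 30 + 9 = 66219.
Real time: 66219 / (30) = 22073/10 s.
Target frame: (22073/10) × (24000/1001) = 52975200/1001 ≈ 52922.278 → 52922.
At 24 labels/s: frame 52922 → 00:36:45:02.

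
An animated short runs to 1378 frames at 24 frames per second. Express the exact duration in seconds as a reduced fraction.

Running time = 1378 ÷ (24) = 1378 × 1/24 = 689/12 s.

689/12 seconds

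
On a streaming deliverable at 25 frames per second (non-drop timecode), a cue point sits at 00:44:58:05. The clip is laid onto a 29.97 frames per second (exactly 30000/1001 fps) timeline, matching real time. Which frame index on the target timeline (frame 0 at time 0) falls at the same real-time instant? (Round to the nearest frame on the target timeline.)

frame 80865

Source frame index: (0×3600 + 44×60 + 58) × 25 + 5 = 67455.
Real time: 67455 / (25) = 13491/5 s.
Target frame: (13491/5) × (30000/1001) = 80946000/1001 ≈ 80865.135 → 80865.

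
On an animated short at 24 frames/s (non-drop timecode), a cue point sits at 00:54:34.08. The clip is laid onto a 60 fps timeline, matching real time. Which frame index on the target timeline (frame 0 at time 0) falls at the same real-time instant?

Source frame index: (0×3600 + 54×60 + 34) × 24 + 8 = 78584.
Real time: 78584 / (24) = 9823/3 s.
Target frame: (9823/3) × (60) = 196460.

frame 196460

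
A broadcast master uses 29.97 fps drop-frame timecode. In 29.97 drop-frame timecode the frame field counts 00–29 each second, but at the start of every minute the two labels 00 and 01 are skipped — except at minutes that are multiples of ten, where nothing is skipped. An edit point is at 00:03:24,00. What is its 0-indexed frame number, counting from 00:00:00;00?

6114

As if non-drop at 30 labels/s: (0 × 3600 + 3 × 60 + 24) × 30 + 0 = 6120.
Minute boundaries passed: 3; those not divisible by 10: 3 − 0 = 3; dropped labels = 2 × 3 = 6.
Actual frame index = 6120 − 6 = 6114.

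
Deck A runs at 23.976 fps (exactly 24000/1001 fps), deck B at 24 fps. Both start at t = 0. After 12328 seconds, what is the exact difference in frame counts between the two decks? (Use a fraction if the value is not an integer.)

295872/1001 frames

A emits 24000/1001 × 12328 = 295872000/1001 frames; B emits 24 × 12328 = 295872.
Difference = 295872/1001 frames (≈ 295.5764); B is ahead of A.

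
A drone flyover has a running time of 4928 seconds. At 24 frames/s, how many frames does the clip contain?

Frames = 4928 × 24 = 118272.

118272 frames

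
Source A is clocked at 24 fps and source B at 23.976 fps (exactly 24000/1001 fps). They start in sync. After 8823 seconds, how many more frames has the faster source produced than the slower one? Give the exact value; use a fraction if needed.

211752/1001 frames

A emits 24 × 8823 = 211752 frames; B emits 24000/1001 × 8823 = 211752000/1001.
Difference = 211752/1001 frames (≈ 211.5405); B is behind A.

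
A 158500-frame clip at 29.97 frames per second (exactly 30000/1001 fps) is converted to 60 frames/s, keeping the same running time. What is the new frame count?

317317 frames

Target frames = source frames × (target rate / source rate) = 158500 × (60)/(30000/1001) = 158500 × 1001/500 = 317317.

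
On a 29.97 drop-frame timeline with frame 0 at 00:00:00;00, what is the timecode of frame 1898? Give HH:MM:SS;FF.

Ten DF minutes hold 17982 frames, so frame 1898 lies in block 0 (frames 0–17981) with 1898 frames into that block.
The block's first minute is 1800 frames and the rest 1798 each; 1898 frames reaches minute 1, so 0 × 18 + 1 × 2 = 2 labels have been skipped so far.
Adding those back, label number 1898 + 2 = 1900 at 30 labels/s is 63 s + 10 f = 0 h 1 min 3 s frame 10, i.e. 00:01:03;10.

00:01:03;10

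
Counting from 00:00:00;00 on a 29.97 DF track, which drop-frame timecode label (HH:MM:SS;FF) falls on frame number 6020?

Ten DF minutes hold 17982 frames, so frame 6020 lies in block 0 (frames 0–17981) with 6020 frames into that block.
The block's first minute is 1800 frames and the rest 1798 each; 6020 frames reaches minute 3, so 0 × 18 + 3 × 2 = 6 labels have been skipped so far.
Adding those back, label number 6020 + 6 = 6026 at 30 labels/s is 200 s + 26 f = 0 h 3 min 20 s frame 26, i.e. 00:03:20;26.

00:03:20;26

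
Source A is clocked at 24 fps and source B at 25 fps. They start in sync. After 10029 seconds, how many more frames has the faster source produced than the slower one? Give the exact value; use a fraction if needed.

A emits 24 × 10029 = 240696 frames; B emits 25 × 10029 = 250725.
Difference = 10029 frames; B is ahead of A.

10029 frames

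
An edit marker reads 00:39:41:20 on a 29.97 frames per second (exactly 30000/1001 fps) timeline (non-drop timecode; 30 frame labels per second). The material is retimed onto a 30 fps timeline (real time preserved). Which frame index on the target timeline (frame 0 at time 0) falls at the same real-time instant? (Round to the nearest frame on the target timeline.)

Source frame index: (0×3600 + 39×60 + 41) × 30 + 20 = 71450.
Real time: 71450 / (30000/1001) = 1430429/600 s.
Target frame: (1430429/600) × (30) = 1430429/20 ≈ 71521.450 → 71521.

frame 71521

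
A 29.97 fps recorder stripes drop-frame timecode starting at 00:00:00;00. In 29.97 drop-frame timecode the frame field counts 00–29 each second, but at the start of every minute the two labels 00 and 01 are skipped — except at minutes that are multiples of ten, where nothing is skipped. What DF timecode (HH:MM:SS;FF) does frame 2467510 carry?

22:52:12;20

Ten DF minutes hold 17982 frames, so frame 2467510 lies in block 137 (frames 2463534–2481515) with 3976 frames into that block.
The block's first minute is 1800 frames and the rest 1798 each; 3976 frames reaches minute 2, so 137 × 18 + 2 × 2 = 2470 labels have been skipped so far.
Adding those back, label number 2467510 + 2470 = 2469980 at 30 labels/s is 82332 s + 20 f = 22 h 52 min 12 s frame 20, i.e. 22:52:12;20.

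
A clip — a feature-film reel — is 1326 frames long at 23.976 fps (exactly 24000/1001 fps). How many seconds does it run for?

55.30525 seconds

Running time = 1326 / (24000/1001) = 55.30525 s.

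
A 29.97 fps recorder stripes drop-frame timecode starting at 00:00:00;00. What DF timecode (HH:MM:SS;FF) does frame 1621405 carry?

15:01:40;27

Each 10-minute DF block holds 10 × 60 × 30 − 9 × 2 = 17982 frames. 1621405 ÷ 17982 → 90 full blocks, remainder 3025.
Within the partial block the first minute is 1800 frames and each further minute 1798, so 1 further minute boundary passed. Total skipped labels = 18 × 90 + 2 × 1 = 1622.
Non-drop label index = 1621405 + 1622 = 1623027; at 30 labels/s that is 15:01:40:27, i.e. DF 15:01:40;27.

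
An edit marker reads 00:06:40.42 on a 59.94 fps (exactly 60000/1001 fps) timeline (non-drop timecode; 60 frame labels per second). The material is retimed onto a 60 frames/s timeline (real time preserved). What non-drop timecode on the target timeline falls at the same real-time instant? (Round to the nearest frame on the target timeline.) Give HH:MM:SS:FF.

Source frame index: (0×3600 + 6×60 + 40) × 60 + 42 = 24042.
Real time: 24042 / (60000/1001) = 4011007/10000 s.
Target frame: (4011007/10000) × (60) = 12033021/500 ≈ 24066.042 → 24066.
At 60 labels/s: frame 24066 → 00:06:41:06.

00:06:41:06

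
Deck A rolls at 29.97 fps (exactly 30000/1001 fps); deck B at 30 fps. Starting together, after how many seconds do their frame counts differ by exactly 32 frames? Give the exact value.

The gap grows by |30 − 30000/1001| = 30/1001 frames per second.
Time for a 32-frame gap: 32 ÷ (30/1001) = 16016/15 s.

16016/15 seconds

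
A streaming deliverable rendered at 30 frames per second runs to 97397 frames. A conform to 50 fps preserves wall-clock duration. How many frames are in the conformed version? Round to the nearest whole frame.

162328 frames

Frames at target rate = 97397 × (50) / (30) = 486985/3 ≈ 162328.333.
Nearest whole frame: 162328.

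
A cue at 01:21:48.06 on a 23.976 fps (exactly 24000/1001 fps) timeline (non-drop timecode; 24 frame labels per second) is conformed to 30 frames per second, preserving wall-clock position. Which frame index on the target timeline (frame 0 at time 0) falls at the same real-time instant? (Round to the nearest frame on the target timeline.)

frame 147395

Source frame index: (1×3600 + 21×60 + 48) × 24 + 6 = 117798.
Real time: 117798 / (24000/1001) = 19652633/4000 s.
Target frame: (19652633/4000) × (30) = 58957899/400 ≈ 147394.747 → 147395.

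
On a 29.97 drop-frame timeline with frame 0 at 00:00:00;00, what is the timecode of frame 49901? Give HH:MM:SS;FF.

Each 10-minute DF block holds 10 × 60 × 30 − 9 × 2 = 17982 frames. 49901 ÷ 17982 → 2 full blocks, remainder 13937.
Within the partial block the first minute is 1800 frames and each further minute 1798, so 7 further minute boundaries passed. Total skipped labels = 18 × 2 + 2 × 7 = 50.
Non-drop label index = 49901 + 50 = 49951; at 30 labels/s that is 00:27:45:01, i.e. DF 00:27:45;01.

00:27:45;01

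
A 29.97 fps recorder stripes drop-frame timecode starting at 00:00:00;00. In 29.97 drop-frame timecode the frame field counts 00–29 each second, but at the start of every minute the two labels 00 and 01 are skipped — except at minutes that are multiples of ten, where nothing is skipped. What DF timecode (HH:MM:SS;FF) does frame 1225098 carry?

Ten DF minutes hold 17982 frames, so frame 1225098 lies in block 68 (frames 1222776–1240757) with 2322 frames into that block.
The block's first minute is 1800 frames and the rest 1798 each; 2322 frames reaches minute 1, so 68 × 18 + 1 × 2 = 1226 labels have been skipped so far.
Adding those back, label number 1225098 + 1226 = 1226324 at 30 labels/s is 40877 s + 14 f = 11 h 21 min 17 s frame 14, i.e. 11:21:17;14.

11:21:17;14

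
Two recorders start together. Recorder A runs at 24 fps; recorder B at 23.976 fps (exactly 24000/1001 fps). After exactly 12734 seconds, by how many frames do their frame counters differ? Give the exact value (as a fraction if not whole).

A emits 24 × 12734 = 305616 frames; B emits 24000/1001 × 12734 = 305616000/1001.
Difference = 305616/1001 frames (≈ 305.3107); B is behind A.

305616/1001 frames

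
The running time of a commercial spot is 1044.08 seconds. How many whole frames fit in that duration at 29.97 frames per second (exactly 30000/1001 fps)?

31291 frames

Frames = 1044.08 × 30000/1001 = 31322400/1001 ≈ 31291.1089.
Complete frames: 31291.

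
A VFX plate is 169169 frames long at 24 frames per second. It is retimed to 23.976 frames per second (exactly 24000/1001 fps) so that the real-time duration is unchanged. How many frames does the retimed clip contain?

169000 frames

Target frames = source frames × (target rate / source rate) = 169169 × (24000/1001)/(24) = 169169 × 1000/1001 = 169000.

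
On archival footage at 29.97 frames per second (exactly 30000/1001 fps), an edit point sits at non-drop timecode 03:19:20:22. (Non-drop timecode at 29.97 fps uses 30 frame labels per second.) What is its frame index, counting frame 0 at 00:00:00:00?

Total seconds to the label: (3 × 3600 + 19 × 60 + 20) = 11960.
Frame index = 11960 × 30 + 22 = 358822.

frame 358822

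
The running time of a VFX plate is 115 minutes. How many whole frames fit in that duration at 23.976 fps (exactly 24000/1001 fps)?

115 min = 6900 s.
Frames = 6900 × 24000/1001 = 165600000/1001 ≈ 165434.5654.
Complete frames: 165434.

165434 frames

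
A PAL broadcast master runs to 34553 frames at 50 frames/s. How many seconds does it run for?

691.06 seconds

Running time = 34553 / (50) = 691.06 s.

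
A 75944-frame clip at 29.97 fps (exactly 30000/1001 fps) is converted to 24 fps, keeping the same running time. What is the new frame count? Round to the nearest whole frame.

Frames at target rate = 75944 × (24) / (30000/1001) = 38009972/625 ≈ 60815.955.
Nearest whole frame: 60816.

60816 frames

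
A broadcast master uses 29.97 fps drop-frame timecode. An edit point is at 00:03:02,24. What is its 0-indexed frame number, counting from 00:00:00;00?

As if non-drop at 30 labels/s: (0 × 3600 + 3 × 60 + 2) × 30 + 24 = 5484.
Minute boundaries passed: 3; those not divisible by 10: 3 − 0 = 3; dropped labels = 2 × 3 = 6.
Actual frame index = 5484 − 6 = 5478.

5478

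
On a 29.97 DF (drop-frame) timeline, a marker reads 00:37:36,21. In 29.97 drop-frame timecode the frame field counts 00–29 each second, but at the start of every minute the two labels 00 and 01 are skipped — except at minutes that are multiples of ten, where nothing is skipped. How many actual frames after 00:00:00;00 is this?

67633

Complete 10-minute blocks: 3, each 17982 frames → 53946.
Remaining 7 whole minutes in the current block: 1800 + 6 × 1798 = 12588 frames.
Within the current minute: 36 × 30 + 21 − 2 = 1099 (labels ;00/;01 skipped at this minute). Total = 53946 + 12588 + 1099 = 67633.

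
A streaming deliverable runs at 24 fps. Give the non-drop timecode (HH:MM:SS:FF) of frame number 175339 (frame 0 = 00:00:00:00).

175339 ÷ 24 = 7305 full seconds, remainder 19 frames.
7305 s = 2 h 1 min 45 s.
Timecode: 02:01:45:19.

02:01:45:19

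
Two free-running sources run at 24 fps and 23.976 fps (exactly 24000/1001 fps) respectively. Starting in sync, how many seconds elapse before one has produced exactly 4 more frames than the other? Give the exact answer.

The gap grows by |24000/1001 − 24| = 24/1001 frames per second.
Time for a 4-frame gap: 4 ÷ (24/1001) = 1001/6 s.

1001/6 seconds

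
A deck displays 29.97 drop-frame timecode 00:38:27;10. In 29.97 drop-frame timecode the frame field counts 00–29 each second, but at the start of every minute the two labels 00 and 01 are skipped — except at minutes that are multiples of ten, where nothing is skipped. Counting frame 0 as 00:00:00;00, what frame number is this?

69150

Complete 10-minute blocks: 3, each 17982 frames → 53946.
Remaining 8 whole minutes in the current block: 1800 + 7 × 1798 = 14386 frames.
Within the current minute: 27 × 30 + 10 − 2 = 818 (labels ;00/;01 skipped at this minute). Total = 53946 + 14386 + 818 = 69150.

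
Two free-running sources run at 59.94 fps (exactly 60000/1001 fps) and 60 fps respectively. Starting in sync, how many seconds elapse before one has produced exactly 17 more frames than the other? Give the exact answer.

The gap grows by |60 − 60000/1001| = 60/1001 frames per second.
Time for a 17-frame gap: 17 ÷ (60/1001) = 17017/60 s.

17017/60 seconds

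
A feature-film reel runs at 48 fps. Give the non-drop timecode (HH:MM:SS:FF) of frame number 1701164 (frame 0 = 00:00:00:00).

1701164 ÷ 48 = 35440 full seconds, remainder 44 frames.
35440 s = 9 h 50 min 40 s.
Timecode: 09:50:40:44.

09:50:40:44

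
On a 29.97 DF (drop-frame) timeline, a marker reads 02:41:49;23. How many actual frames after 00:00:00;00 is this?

291003

Complete 10-minute blocks: 16, each 17982 frames → 287712.
Remaining 1 whole minute in the current block: 1800 + 0 × 1798 = 1800 frames.
Within the current minute: 49 × 30 + 23 − 2 = 1491 (labels ;00/;01 skipped at this minute). Total = 287712 + 1800 + 1491 = 291003.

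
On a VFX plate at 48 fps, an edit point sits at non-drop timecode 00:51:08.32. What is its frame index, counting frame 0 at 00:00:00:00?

frame 147296

Total seconds to the label: (0 × 3600 + 51 × 60 + 8) = 3068.
Frame index = 3068 × 48 + 32 = 147296.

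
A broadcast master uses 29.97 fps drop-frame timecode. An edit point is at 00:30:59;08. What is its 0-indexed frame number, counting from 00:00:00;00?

Complete 10-minute blocks: 3, each 17982 frames → 53946.
Remaining 0 whole minutes in the current block: 0 frames.
Within the current minute: 59 × 30 + 8 = 1778. Total = 53946 + 0 + 1778 = 55724.

55724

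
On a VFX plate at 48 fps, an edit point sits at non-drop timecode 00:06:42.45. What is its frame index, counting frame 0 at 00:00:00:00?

Total seconds to the label: (0 × 3600 + 6 × 60 + 42) = 402.
Frame index = 402 × 48 + 45 = 19341.

19341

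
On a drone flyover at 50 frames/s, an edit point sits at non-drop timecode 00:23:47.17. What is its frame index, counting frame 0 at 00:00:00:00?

Total seconds to the label: (0 × 3600 + 23 × 60 + 47) = 1427.
Frame index = 1427 × 50 + 17 = 71367.

71367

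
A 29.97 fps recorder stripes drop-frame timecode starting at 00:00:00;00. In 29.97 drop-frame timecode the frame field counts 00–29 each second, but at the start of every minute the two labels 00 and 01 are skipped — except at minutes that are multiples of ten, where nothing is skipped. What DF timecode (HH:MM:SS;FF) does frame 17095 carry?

Each 10-minute DF block holds 10 × 60 × 30 − 9 × 2 = 17982 frames. 17095 ÷ 17982 → 0 full blocks, remainder 17095.
Within the partial block the first minute is 1800 frames and each further minute 1798, so 9 further minute boundaries passed. Total skipped labels = 18 × 0 + 2 × 9 = 18.
Non-drop label index = 17095 + 18 = 17113; at 30 labels/s that is 00:09:30:13, i.e. DF 00:09:30;13.

00:09:30;13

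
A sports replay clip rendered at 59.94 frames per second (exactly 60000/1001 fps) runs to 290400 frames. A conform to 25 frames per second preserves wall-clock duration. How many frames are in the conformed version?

121121 frames

Target frames = source frames × (target rate / source rate) = 290400 × (25)/(60000/1001) = 290400 × 1001/2400 = 121121.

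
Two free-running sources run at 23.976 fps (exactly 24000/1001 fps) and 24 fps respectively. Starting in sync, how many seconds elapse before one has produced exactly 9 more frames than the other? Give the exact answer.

The gap grows by |24 − 24000/1001| = 24/1001 frames per second.
Time for a 9-frame gap: 9 ÷ (24/1001) = 375.375 s.

375.375 seconds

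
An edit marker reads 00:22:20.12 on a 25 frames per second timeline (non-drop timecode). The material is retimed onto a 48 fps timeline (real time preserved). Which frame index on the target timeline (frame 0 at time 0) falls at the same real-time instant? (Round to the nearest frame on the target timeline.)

frame 64343

Source frame index: (0×3600 + 22×60 + 20) × 25 + 12 = 33512.
Real time: 33512 / (25) = 33512/25 s.
Target frame: (33512/25) × (48) = 1608576/25 ≈ 64343.040 → 64343.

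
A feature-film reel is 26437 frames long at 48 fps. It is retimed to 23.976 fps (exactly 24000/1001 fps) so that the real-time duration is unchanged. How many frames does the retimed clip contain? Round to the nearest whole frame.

13205 frames

Frames at target rate = 26437 × (24000/1001) / (48) = 13218500/1001 ≈ 13205.295.
Nearest whole frame: 13205.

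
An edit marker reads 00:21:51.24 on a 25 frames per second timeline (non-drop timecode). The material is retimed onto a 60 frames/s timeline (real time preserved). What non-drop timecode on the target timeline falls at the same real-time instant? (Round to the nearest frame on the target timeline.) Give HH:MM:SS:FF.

Source frame index: (0×3600 + 21×60 + 51) × 25 + 24 = 32799.
Real time: 32799 / (25) = 32799/25 s.
Target frame: (32799/25) × (60) = 393588/5 ≈ 78717.600 → 78718.
At 60 labels/s: frame 78718 → 00:21:51:58.

00:21:51:58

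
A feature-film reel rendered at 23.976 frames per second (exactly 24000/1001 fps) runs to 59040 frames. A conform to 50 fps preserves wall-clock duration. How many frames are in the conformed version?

Target frames = source frames × (target rate / source rate) = 59040 × (50)/(24000/1001) = 59040 × 1001/480 = 123123.

123123 frames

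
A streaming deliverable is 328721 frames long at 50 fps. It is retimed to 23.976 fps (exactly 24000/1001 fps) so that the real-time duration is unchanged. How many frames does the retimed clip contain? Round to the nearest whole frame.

Frames at target rate = 328721 × (24000/1001) / (50) = 157786080/1001 ≈ 157628.452.
Nearest whole frame: 157628.

157628 frames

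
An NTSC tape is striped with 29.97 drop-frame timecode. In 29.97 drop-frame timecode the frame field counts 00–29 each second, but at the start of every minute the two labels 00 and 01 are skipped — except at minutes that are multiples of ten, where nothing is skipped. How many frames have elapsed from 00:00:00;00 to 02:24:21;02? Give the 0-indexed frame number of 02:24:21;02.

259572

Complete 10-minute blocks: 14, each 17982 frames → 251748.
Remaining 4 whole minutes in the current block: 1800 + 3 × 1798 = 7194 frames.
Within the current minute: 21 × 30 + 2 − 2 = 630 (labels ;00/;01 skipped at this minute). Total = 251748 + 7194 + 630 = 259572.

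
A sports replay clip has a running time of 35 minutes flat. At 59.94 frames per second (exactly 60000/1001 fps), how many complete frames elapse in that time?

125874 frames

35 min = 2100 s.
Frames = 2100 × 60000/1001 = 18000000/143 ≈ 125874.1259.
Complete frames: 125874.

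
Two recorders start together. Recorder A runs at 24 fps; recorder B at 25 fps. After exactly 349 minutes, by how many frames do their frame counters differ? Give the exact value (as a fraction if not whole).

20940 frames

349 min = 20940 s.
A emits 24 × 20940 = 502560 frames; B emits 25 × 20940 = 523500.
Difference = 20940 frames; B is ahead of A.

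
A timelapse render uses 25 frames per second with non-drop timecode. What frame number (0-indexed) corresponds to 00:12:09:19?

frame 18244

Total seconds to the label: (0 × 3600 + 12 × 60 + 9) = 729.
Frame index = 729 × 25 + 19 = 18244.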